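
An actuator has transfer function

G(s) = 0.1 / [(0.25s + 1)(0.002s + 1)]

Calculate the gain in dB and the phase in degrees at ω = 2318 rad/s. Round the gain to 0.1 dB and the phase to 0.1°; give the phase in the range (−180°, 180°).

At ω = 2318 rad/s:
pole (1 + j2318·0.25) = 1 + j579.5 → |·| ≈ 579.5, ∠ ≈ 89.90°
pole (1 + j2318·0.002) = 1 + j4.636 → |·| ≈ 4.7426, ∠ ≈ 77.83°
|G| = 0.1 · 1 / (579.5 · 4.7426) ≈ 3.6386e-05
Gain = 20 log₁₀(3.6386e-05) ≈ -88.78 dB
∠G = (0°) − (89.90° + 77.83°) = -167.73°

-88.8 dB, -167.7°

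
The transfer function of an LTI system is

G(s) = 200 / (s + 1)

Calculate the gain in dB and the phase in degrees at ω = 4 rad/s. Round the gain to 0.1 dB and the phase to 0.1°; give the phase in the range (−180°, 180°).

33.7 dB, -76.0°

At s = jω = j4:
pole (s+1): 1 + j4 → |·| = √(1²+4²) = √17 ≈ 4.1231, ∠ = arctan(4/1) ≈ 75.96°
|G| = 200 / 4.1231 ≈ 48.507
Gain = 20 log₁₀(48.507) ≈ 33.72 dB
∠G = 0.00° − 75.96° = -75.96°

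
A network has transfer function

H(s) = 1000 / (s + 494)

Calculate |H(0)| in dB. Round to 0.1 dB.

H(0) = 1000 / (494) ≈ 2.0243
20 log₁₀(2.0243) ≈ 6.13 dB

6.1 dB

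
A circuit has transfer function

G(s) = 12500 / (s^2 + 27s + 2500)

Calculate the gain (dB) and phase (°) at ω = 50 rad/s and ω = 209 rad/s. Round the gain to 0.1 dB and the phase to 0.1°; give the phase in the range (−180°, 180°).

ω = 50: 19.3 dB, -90.0°; ω = 209: -10.4 dB, -172.2°

At s = jω = j50:
quadratic: (j50)² + 27·j50 + 2500 = 0 + j1350 → |·| ≈ 1350, ∠ ≈ 90.00°
|G| = 12500 / 1350 ≈ 9.2593
Gain = 20 log₁₀(9.2593) ≈ 19.33 dB
∠G = 0.00° − 90.00° = -90.00°

At s = jω = j209:
quadratic: (j209)² + 27·j209 + 2500 = -41181 + j5643 → |·| ≈ 41566, ∠ ≈ 172.20°
|G| = 12500 / 41566 ≈ 0.30073
Gain = 20 log₁₀(0.30073) ≈ -10.44 dB
∠G = 0.00° − 172.20° = -172.20°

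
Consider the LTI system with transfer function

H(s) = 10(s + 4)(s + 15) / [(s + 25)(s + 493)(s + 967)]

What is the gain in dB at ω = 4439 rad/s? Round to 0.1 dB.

At s = jω = j4439:
zero (s+4): 4 + j4439 → |·| = √(4²+4439²) = √19704737 ≈ 4439, ∠ = arctan(4439/4) ≈ 89.95°
zero (s+15): 15 + j4439 → |·| = √(15²+4439²) = √19704946 ≈ 4439, ∠ = arctan(4439/15) ≈ 89.81°
pole (s+25): 25 + j4439 → |·| = √(25²+4439²) = √19705346 ≈ 4439.1, ∠ = arctan(4439/25) ≈ 89.68°
pole (s+493): 493 + j4439 → |·| = √(493²+4439²) = √19947770 ≈ 4466.3, ∠ = arctan(4439/493) ≈ 83.66°
pole (s+967): 967 + j4439 → |·| = √(967²+4439²) = √20639810 ≈ 4543.1, ∠ = arctan(4439/967) ≈ 77.71°
|H| = 10 · 1.9705e+07 / 9.0073e+10 ≈ 0.0021877
Gain = 20 log₁₀(0.0021877) ≈ -53.20 dB

-53.2 dB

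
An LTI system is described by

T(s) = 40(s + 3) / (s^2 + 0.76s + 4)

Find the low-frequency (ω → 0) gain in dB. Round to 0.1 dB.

29.5 dB

T(0) = 40·3 / 4 = 30
20 log₁₀(30) ≈ 29.54 dB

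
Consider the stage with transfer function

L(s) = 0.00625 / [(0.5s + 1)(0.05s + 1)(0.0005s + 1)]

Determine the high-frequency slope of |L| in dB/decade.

-60 dB/decade

Each pole contributes −20 dB/decade at high frequency; each zero contributes +20 dB/decade.
Net: 0 zero(s) − 3 pole(s) → -60 dB/decade.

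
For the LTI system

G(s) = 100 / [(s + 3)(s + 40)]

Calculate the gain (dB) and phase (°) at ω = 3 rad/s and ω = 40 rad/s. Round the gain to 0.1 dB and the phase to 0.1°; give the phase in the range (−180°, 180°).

ω = 3: -4.6 dB, -49.3°; ω = 40: -27.1 dB, -130.7°

At s = jω = j3:
pole (s+3): 3 + j3 → |·| = √(3²+3²) = √18 ≈ 4.2426, ∠ = arctan(3/3) ≈ 45.00°
pole (s+40): 40 + j3 → |·| = √(40²+3²) = √1609 ≈ 40.112, ∠ = arctan(3/40) ≈ 4.29°
|G| = 100 / 170.18 ≈ 0.58761
Gain = 20 log₁₀(0.58761) ≈ -4.62 dB
∠G = 0.00° − 49.29° = -49.29°

At s = jω = j40:
pole (s+3): 3 + j40 → |·| = √(3²+40²) = √1609 ≈ 40.112, ∠ = arctan(40/3) ≈ 85.71°
pole (s+40): 40 + j40 → |·| = √(40²+40²) = √3200 ≈ 56.569, ∠ = arctan(40/40) ≈ 45.00°
|G| = 100 / 2269.1 ≈ 0.04407
Gain = 20 log₁₀(0.04407) ≈ -27.12 dB
∠G = 0.00° − 130.71° = -130.71°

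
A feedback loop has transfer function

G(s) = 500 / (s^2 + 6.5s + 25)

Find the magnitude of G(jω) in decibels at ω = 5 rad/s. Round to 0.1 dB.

23.7 dB

At s = jω = j5:
quadratic: (j5)² + 6.5·j5 + 25 = 0 + j32.5 → |·| ≈ 32.5, ∠ ≈ 90.00°
|G| = 500 / 32.5 ≈ 15.385
Gain = 20 log₁₀(15.385) ≈ 23.74 dB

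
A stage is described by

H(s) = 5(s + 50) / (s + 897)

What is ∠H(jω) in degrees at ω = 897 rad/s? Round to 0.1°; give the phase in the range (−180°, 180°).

At s = jω = j897:
zero (s+50): 50 + j897 → |·| = √(50²+897²) = √807109 ≈ 898.39, ∠ = arctan(897/50) ≈ 86.81°
pole (s+897): 897 + j897 → |·| = √(897²+897²) = √1609218 ≈ 1268.5, ∠ = arctan(897/897) ≈ 45.00°
∠H = 86.81° − 45.00° = 41.81°

41.8°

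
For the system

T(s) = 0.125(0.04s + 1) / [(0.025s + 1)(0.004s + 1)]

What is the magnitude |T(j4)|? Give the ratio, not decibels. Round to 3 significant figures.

0.126

At ω = 4 rad/s:
zero (1 + j4·0.04) = 1 + j0.16 → |·| ≈ 1.0127, ∠ ≈ 9.09°
pole (1 + j4·0.025) = 1 + j0.1 → |·| ≈ 1.005, ∠ ≈ 5.71°
pole (1 + j4·0.004) = 1 + j0.016 → |·| ≈ 1.0001, ∠ ≈ 0.92°
|T| = 0.125 · 1.0127 / (1.005 · 1.0001) ≈ 0.12595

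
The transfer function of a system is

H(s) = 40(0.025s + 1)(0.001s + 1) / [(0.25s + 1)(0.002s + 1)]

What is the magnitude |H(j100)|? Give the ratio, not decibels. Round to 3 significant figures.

At ω = 100 rad/s:
zero (1 + j100·0.025) = 1 + j2.5 → |·| ≈ 2.6926, ∠ ≈ 68.20°
zero (1 + j100·0.001) = 1 + j0.1 → |·| ≈ 1.005, ∠ ≈ 5.71°
pole (1 + j100·0.25) = 1 + j25 → |·| ≈ 25.02, ∠ ≈ 87.71°
pole (1 + j100·0.002) = 1 + j0.2 → |·| ≈ 1.0198, ∠ ≈ 11.31°
|H| = 40 · 2.6926 · 1.005 / (25.02 · 1.0198) ≈ 4.2422

4.24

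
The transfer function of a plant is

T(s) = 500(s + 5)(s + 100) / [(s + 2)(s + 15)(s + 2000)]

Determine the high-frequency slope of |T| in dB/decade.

-20 dB/decade

Each pole contributes −20 dB/decade at high frequency; each zero contributes +20 dB/decade.
Net: 2 zero(s) − 3 pole(s) → -20 dB/decade.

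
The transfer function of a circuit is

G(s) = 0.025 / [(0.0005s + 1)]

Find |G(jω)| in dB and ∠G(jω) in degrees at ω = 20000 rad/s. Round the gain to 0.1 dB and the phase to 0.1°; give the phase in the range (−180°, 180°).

At ω = 20000 rad/s:
pole (1 + j20000·0.0005) = 1 + j10 → |·| ≈ 10.05, ∠ ≈ 84.29°
|G| = 0.025 · 1 / (10.05) ≈ 0.0024876
Gain = 20 log₁₀(0.0024876) ≈ -52.08 dB
∠G = (0°) − (84.29°) = -84.29°

-52.1 dB, -84.3°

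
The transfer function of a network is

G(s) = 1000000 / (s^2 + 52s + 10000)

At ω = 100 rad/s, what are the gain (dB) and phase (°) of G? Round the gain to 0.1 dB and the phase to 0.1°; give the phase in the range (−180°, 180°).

At s = jω = j100:
quadratic: (j100)² + 52·j100 + 10000 = 0 + j5200 → |·| ≈ 5200, ∠ ≈ 90.00°
|G| = 1000000 / 5200 ≈ 192.31
Gain = 20 log₁₀(192.31) ≈ 45.68 dB
∠G = 0.00° − 90.00° = -90.00°

45.7 dB, -90.0°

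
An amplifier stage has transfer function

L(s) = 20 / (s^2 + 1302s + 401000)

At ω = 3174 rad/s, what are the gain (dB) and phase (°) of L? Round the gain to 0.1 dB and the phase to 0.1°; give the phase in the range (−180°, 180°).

-114.4 dB, -156.9°

Substitute s = j3174:
Numerator: 20 = 20 + j0
Denominator: (j3174)^2 + 1302(j3174) + 401000 = -9673276 + j4132548
|N| = √(20² + 0²) ≈ 20, ∠N ≈ 0.00°
|D| = √(9673276² + 4132548²) ≈ 1.0519e+07, ∠D ≈ 156.87°
|L| = 20 / 1.0519e+07 ≈ 1.9013e-06
Gain = 20 log₁₀(1.9013e-06) ≈ -114.42 dB
∠L = 0.00° − 156.87° = -156.87°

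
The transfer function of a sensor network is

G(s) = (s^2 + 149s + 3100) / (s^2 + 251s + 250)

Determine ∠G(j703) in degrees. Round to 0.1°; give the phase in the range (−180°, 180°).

Substitute s = j703:
Numerator: (j703)^2 + 149(j703) + 3100 = -491109 + j104747
Denominator: (j703)^2 + 251(j703) + 250 = -493959 + j176453
|N| = √(491109² + 104747²) ≈ 5.0216e+05, ∠N ≈ 167.96°
|D| = √(493959² + 176453²) ≈ 5.2453e+05, ∠D ≈ 160.34°
∠G = 167.96° − 160.34° = 7.62°

7.6°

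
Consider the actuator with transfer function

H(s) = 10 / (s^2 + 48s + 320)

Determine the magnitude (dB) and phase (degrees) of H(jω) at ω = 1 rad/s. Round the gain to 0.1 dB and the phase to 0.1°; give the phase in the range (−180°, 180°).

-30.2 dB, -8.6°

Substitute s = j1:
Numerator: 10 = 10 + j0
Denominator: (j1)^2 + 48(j1) + 320 = 319 + j48
|N| = √(10² + 0²) ≈ 10, ∠N ≈ 0.00°
|D| = √(319² + 48²) ≈ 322.59, ∠D ≈ 8.56°
|H| = 10 / 322.59 ≈ 0.030999
Gain = 20 log₁₀(0.030999) ≈ -30.17 dB
∠H = 0.00° − 8.56° = -8.56°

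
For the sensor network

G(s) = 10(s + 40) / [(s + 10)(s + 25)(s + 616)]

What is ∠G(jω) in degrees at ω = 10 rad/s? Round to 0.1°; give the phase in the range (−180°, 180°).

At s = jω = j10:
zero (s+40): 40 + j10 → |·| = √(40²+10²) = √1700 ≈ 41.231, ∠ = arctan(10/40) ≈ 14.04°
pole (s+10): 10 + j10 → |·| = √(10²+10²) = √200 ≈ 14.142, ∠ = arctan(10/10) ≈ 45.00°
pole (s+25): 25 + j10 → |·| = √(25²+10²) = √725 ≈ 26.926, ∠ = arctan(10/25) ≈ 21.80°
pole (s+616): 616 + j10 → |·| = √(616²+10²) = √379556 ≈ 616.08, ∠ = arctan(10/616) ≈ 0.93°
∠G = 14.04° − 67.73° = -53.69°

-53.7°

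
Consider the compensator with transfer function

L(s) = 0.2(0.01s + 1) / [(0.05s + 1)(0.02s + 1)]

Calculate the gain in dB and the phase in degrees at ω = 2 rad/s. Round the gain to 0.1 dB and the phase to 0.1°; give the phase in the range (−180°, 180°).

At ω = 2 rad/s:
zero (1 + j2·0.01) = 1 + j0.02 → |·| ≈ 1.0002, ∠ ≈ 1.15°
pole (1 + j2·0.05) = 1 + j0.1 → |·| ≈ 1.005, ∠ ≈ 5.71°
pole (1 + j2·0.02) = 1 + j0.04 → |·| ≈ 1.0008, ∠ ≈ 2.29°
|L| = 0.2 · 1.0002 / (1.005 · 1.0008) ≈ 0.19889
Gain = 20 log₁₀(0.19889) ≈ -14.03 dB
∠L = (1.15°) − (5.71° + 2.29°) = -6.85°

-14.0 dB, -6.9°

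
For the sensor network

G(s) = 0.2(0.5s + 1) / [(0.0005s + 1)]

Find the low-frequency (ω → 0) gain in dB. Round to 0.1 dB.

-14.0 dB

G(0) = 0.2 · 1 / 1 = 0.2
20 log₁₀(0.2) ≈ -13.98 dB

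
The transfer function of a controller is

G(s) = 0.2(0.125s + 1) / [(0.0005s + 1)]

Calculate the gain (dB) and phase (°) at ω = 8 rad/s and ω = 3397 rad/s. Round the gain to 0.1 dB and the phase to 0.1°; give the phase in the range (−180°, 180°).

ω = 8: -11.0 dB, 44.8°; ω = 3397: 32.7 dB, 30.4°

At ω = 8 rad/s:
zero (1 + j8·0.125) = 1 + j1 → |·| ≈ 1.4142, ∠ ≈ 45.00°
pole (1 + j8·0.0005) = 1 + j0.004 → |·| ≈ 1, ∠ ≈ 0.23°
|G| = 0.2 · 1.4142 / (1) ≈ 0.28284
Gain = 20 log₁₀(0.28284) ≈ -10.97 dB
∠G = (45.00°) − (0.23°) = 44.77°

At ω = 3397 rad/s:
zero (1 + j3397·0.125) = 1 + j424.625 → |·| ≈ 424.63, ∠ ≈ 89.87°
pole (1 + j3397·0.0005) = 1 + j1.6985 → |·| ≈ 1.971, ∠ ≈ 59.51°
|G| = 0.2 · 424.63 / (1.971) ≈ 43.088
Gain = 20 log₁₀(43.088) ≈ 32.69 dB
∠G = (89.87°) − (59.51°) = 30.36°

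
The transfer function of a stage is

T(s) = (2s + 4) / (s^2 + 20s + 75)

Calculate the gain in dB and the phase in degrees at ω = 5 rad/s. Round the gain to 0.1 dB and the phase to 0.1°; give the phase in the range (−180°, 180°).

-20.3 dB, 4.8°

Substitute s = j5:
Numerator: 2(j5) + 4 = 4 + j10
Denominator: (j5)^2 + 20(j5) + 75 = 50 + j100
|N| = √(4² + 10²) ≈ 10.77, ∠N ≈ 68.20°
|D| = √(50² + 100²) ≈ 111.8, ∠D ≈ 63.43°
|T| = 10.77 / 111.8 ≈ 0.096333
Gain = 20 log₁₀(0.096333) ≈ -20.32 dB
∠T = 68.20° − 63.43° = 4.77°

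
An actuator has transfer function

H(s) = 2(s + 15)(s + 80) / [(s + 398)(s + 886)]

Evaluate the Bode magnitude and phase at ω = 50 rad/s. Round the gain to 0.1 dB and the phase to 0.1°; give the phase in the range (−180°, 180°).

-31.2 dB, 94.9°

At s = jω = j50:
zero (s+15): 15 + j50 → |·| = √(15²+50²) = √2725 ≈ 52.202, ∠ = arctan(50/15) ≈ 73.30°
zero (s+80): 80 + j50 → |·| = √(80²+50²) = √8900 ≈ 94.34, ∠ = arctan(50/80) ≈ 32.01°
pole (s+398): 398 + j50 → |·| = √(398²+50²) = √160904 ≈ 401.13, ∠ = arctan(50/398) ≈ 7.16°
pole (s+886): 886 + j50 → |·| = √(886²+50²) = √787496 ≈ 887.41, ∠ = arctan(50/886) ≈ 3.23°
|H| = 2 · 4924.7 / 3.5597e+05 ≈ 0.027669
Gain = 20 log₁₀(0.027669) ≈ -31.16 dB
∠H = 105.31° − 10.39° = 94.92°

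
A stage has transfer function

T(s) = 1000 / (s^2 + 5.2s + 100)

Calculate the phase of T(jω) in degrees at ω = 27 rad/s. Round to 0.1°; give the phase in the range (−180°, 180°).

-167.4°

At s = jω = j27:
quadratic: (j27)² + 5.2·j27 + 100 = -629 + j140.4 → |·| ≈ 644.48, ∠ ≈ 167.42°
∠T = 0.00° − 167.42° = -167.42°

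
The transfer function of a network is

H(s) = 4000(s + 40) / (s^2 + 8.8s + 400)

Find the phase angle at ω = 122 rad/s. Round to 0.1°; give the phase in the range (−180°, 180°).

At s = jω = j122:
zero (s+40): 40 + j122 → |·| = √(40²+122²) = √16484 ≈ 128.39, ∠ = arctan(122/40) ≈ 71.85°
quadratic: (j122)² + 8.8·j122 + 400 = -14484 + j1073.6 → |·| ≈ 14524, ∠ ≈ 175.76°
∠H = 71.85° − 175.76° = -103.91°

-103.9°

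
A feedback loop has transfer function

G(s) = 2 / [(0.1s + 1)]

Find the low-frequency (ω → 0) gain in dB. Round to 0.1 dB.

6.0 dB

G(0) = 2 · 1 / 1 = 2
20 log₁₀(2) ≈ 6.02 dB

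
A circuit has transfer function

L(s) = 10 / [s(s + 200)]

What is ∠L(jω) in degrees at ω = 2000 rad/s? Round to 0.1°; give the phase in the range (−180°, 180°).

At s = jω = j2000:
pole (s+200): 200 + j2000 → |·| = √(200²+2000²) = √4040000 ≈ 2010, ∠ = arctan(2000/200) ≈ 84.29°
pole at origin: |s| = 2000, ∠ = 90.00° (in denominator)
∠L = 0.00° − 174.29° = -174.29°

-174.3°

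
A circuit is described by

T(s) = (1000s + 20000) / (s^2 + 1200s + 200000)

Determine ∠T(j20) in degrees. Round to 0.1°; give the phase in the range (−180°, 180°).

Substitute s = j20:
Numerator: 1000(j20) + 20000 = 20000 + j20000
Denominator: (j20)^2 + 1200(j20) + 200000 = 199600 + j24000
|N| = √(20000² + 20000²) ≈ 28284, ∠N ≈ 45.00°
|D| = √(199600² + 24000²) ≈ 2.0104e+05, ∠D ≈ 6.86°
∠T = 45.00° − 6.86° = 38.14°

38.1°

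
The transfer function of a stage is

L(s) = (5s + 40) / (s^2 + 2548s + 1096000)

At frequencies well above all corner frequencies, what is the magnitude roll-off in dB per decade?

Each pole contributes −20 dB/decade at high frequency; each zero contributes +20 dB/decade.
Net: 1 zero(s) − 2 pole(s) → -20 dB/decade.

-20 dB/decade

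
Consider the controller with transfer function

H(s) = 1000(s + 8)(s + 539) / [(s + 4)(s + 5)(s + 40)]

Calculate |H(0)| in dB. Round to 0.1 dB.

H(0) = 1000·8·539 / (4·5·40) = 5390
20 log₁₀(5390) ≈ 74.63 dB

74.6 dB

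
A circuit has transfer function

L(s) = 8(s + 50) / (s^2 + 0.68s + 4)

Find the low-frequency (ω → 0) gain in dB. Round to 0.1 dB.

L(0) = 8·50 / 4 = 100
20 log₁₀(100) ≈ 40.00 dB

40.0 dB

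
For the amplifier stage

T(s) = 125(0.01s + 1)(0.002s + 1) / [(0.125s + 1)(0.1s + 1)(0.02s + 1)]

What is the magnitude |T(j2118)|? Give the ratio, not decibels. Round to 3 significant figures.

0.00486

At ω = 2118 rad/s:
zero (1 + j2118·0.01) = 1 + j21.18 → |·| ≈ 21.204, ∠ ≈ 87.30°
zero (1 + j2118·0.002) = 1 + j4.236 → |·| ≈ 4.3524, ∠ ≈ 76.72°
pole (1 + j2118·0.125) = 1 + j264.75 → |·| ≈ 264.75, ∠ ≈ 89.78°
pole (1 + j2118·0.1) = 1 + j211.8 → |·| ≈ 211.8, ∠ ≈ 89.73°
pole (1 + j2118·0.02) = 1 + j42.36 → |·| ≈ 42.372, ∠ ≈ 88.65°
|T| = 125 · 21.204 · 4.3524 / (264.75 · 211.8 · 42.372) ≈ 0.0048553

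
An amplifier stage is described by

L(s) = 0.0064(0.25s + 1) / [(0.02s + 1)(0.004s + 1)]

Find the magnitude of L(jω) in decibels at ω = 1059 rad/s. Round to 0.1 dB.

-34.7 dB

At ω = 1059 rad/s:
zero (1 + j1059·0.25) = 1 + j264.75 → |·| ≈ 264.75, ∠ ≈ 89.78°
pole (1 + j1059·0.02) = 1 + j21.18 → |·| ≈ 21.204, ∠ ≈ 87.30°
pole (1 + j1059·0.004) = 1 + j4.236 → |·| ≈ 4.3524, ∠ ≈ 76.72°
|L| = 0.0064 · 264.75 / (21.204 · 4.3524) ≈ 0.01836
Gain = 20 log₁₀(0.01836) ≈ -34.72 dB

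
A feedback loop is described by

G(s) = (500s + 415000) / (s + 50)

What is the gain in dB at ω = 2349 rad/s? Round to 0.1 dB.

54.5 dB

Substitute s = j2349:
Numerator: 500(j2349) + 415000 = 415000 + j1174500
Denominator: (j2349) + 50 = 50 + j2349
|N| = √(415000² + 1174500²) ≈ 1.2457e+06, ∠N ≈ 70.54°
|D| = √(50² + 2349²) ≈ 2349.5, ∠D ≈ 88.78°
|G| = 1.2457e+06 / 2349.5 ≈ 530.2
Gain = 20 log₁₀(530.2) ≈ 54.49 dB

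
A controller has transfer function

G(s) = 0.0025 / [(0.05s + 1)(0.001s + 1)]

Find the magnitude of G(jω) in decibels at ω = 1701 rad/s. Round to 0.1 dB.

At ω = 1701 rad/s:
pole (1 + j1701·0.05) = 1 + j85.05 → |·| ≈ 85.056, ∠ ≈ 89.33°
pole (1 + j1701·0.001) = 1 + j1.701 → |·| ≈ 1.9732, ∠ ≈ 59.55°
|G| = 0.0025 · 1 / (85.056 · 1.9732) ≈ 1.4896e-05
Gain = 20 log₁₀(1.4896e-05) ≈ -96.54 dB

-96.5 dB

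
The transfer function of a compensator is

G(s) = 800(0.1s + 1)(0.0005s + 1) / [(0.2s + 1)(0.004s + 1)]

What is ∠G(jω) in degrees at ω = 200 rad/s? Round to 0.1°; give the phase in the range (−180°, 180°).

At ω = 200 rad/s:
zero (1 + j200·0.1) = 1 + j20 → |·| ≈ 20.025, ∠ ≈ 87.14°
zero (1 + j200·0.0005) = 1 + j0.1 → |·| ≈ 1.005, ∠ ≈ 5.71°
pole (1 + j200·0.2) = 1 + j40 → |·| ≈ 40.012, ∠ ≈ 88.57°
pole (1 + j200·0.004) = 1 + j0.8 → |·| ≈ 1.2806, ∠ ≈ 38.66°
∠G = (87.14° + 5.71°) − (88.57° + 38.66°) = -34.38°

-34.4°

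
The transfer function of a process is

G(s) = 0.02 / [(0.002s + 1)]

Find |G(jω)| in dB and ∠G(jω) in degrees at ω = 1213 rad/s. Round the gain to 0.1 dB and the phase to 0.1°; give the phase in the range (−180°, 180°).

-42.4 dB, -67.6°

At ω = 1213 rad/s:
pole (1 + j1213·0.002) = 1 + j2.426 → |·| ≈ 2.624, ∠ ≈ 67.60°
|G| = 0.02 · 1 / (2.624) ≈ 0.007622
Gain = 20 log₁₀(0.007622) ≈ -42.36 dB
∠G = (0°) − (67.60°) = -67.60°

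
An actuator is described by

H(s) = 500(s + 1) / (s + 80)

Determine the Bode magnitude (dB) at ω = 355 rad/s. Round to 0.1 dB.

53.8 dB

At s = jω = j355:
zero (s+1): 1 + j355 → |·| = √(1²+355²) = √126026 ≈ 355, ∠ = arctan(355/1) ≈ 89.84°
pole (s+80): 80 + j355 → |·| = √(80²+355²) = √132425 ≈ 363.9, ∠ = arctan(355/80) ≈ 77.30°
|H| = 500 · 355 / 363.9 ≈ 487.77
Gain = 20 log₁₀(487.77) ≈ 53.76 dB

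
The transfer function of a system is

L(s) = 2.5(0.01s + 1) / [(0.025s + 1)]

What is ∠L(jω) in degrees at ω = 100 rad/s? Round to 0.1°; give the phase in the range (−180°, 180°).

At ω = 100 rad/s:
zero (1 + j100·0.01) = 1 + j1 → |·| ≈ 1.4142, ∠ ≈ 45.00°
pole (1 + j100·0.025) = 1 + j2.5 → |·| ≈ 2.6926, ∠ ≈ 68.20°
∠L = (45.00°) − (68.20°) = -23.20°

-23.2°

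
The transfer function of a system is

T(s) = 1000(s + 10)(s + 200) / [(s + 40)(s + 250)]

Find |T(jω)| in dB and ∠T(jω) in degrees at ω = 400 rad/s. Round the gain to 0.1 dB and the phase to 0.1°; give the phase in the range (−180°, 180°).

59.5 dB, 9.7°

At s = jω = j400:
zero (s+10): 10 + j400 → |·| = √(10²+400²) = √160100 ≈ 400.12, ∠ = arctan(400/10) ≈ 88.57°
zero (s+200): 200 + j400 → |·| = √(200²+400²) = √200000 ≈ 447.21, ∠ = arctan(400/200) ≈ 63.43°
pole (s+40): 40 + j400 → |·| = √(40²+400²) = √161600 ≈ 402, ∠ = arctan(400/40) ≈ 84.29°
pole (s+250): 250 + j400 → |·| = √(250²+400²) = √222500 ≈ 471.7, ∠ = arctan(400/250) ≈ 57.99°
|T| = 1000 · 1.7894e+05 / 1.8962e+05 ≈ 943.68
Gain = 20 log₁₀(943.68) ≈ 59.50 dB
∠T = 152.00° − 142.28° = 9.72°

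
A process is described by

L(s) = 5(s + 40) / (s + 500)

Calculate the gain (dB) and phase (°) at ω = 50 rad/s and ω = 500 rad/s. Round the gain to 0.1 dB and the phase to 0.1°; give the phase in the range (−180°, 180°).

At s = jω = j50:
zero (s+40): 40 + j50 → |·| = √(40²+50²) = √4100 ≈ 64.031, ∠ = arctan(50/40) ≈ 51.34°
pole (s+500): 500 + j50 → |·| = √(500²+50²) = √252500 ≈ 502.49, ∠ = arctan(50/500) ≈ 5.71°
|L| = 5 · 64.031 / 502.49 ≈ 0.63714
Gain = 20 log₁₀(0.63714) ≈ -3.92 dB
∠L = 51.34° − 5.71° = 45.63°

At s = jω = j500:
zero (s+40): 40 + j500 → |·| = √(40²+500²) = √251600 ≈ 501.6, ∠ = arctan(500/40) ≈ 85.43°
pole (s+500): 500 + j500 → |·| = √(500²+500²) = √500000 ≈ 707.11, ∠ = arctan(500/500) ≈ 45.00°
|L| = 5 · 501.6 / 707.11 ≈ 3.5468
Gain = 20 log₁₀(3.5468) ≈ 11.00 dB
∠L = 85.43° − 45.00° = 40.43°

ω = 50: -3.9 dB, 45.6°; ω = 500: 11.0 dB, 40.4°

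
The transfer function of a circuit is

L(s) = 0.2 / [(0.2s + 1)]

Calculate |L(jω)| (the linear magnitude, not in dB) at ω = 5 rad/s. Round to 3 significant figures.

0.141

At ω = 5 rad/s:
pole (1 + j5·0.2) = 1 + j1 → |·| ≈ 1.4142, ∠ ≈ 45.00°
|L| = 0.2 · 1 / (1.4142) ≈ 0.14142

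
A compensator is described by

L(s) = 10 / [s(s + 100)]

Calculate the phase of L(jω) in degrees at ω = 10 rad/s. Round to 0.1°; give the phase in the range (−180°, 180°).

At s = jω = j10:
pole (s+100): 100 + j10 → |·| = √(100²+10²) = √10100 ≈ 100.5, ∠ = arctan(10/100) ≈ 5.71°
pole at origin: |s| = 10, ∠ = 90.00° (in denominator)
∠L = 0.00° − 95.71° = -95.71°

-95.7°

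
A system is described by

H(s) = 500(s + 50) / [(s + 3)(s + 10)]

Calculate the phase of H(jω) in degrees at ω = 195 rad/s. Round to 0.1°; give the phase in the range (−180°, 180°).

-100.6°

At s = jω = j195:
zero (s+50): 50 + j195 → |·| = √(50²+195²) = √40525 ≈ 201.31, ∠ = arctan(195/50) ≈ 75.62°
pole (s+3): 3 + j195 → |·| = √(3²+195²) = √38034 ≈ 195.02, ∠ = arctan(195/3) ≈ 89.12°
pole (s+10): 10 + j195 → |·| = √(10²+195²) = √38125 ≈ 195.26, ∠ = arctan(195/10) ≈ 87.06°
∠H = 75.62° − 176.18° = -100.56°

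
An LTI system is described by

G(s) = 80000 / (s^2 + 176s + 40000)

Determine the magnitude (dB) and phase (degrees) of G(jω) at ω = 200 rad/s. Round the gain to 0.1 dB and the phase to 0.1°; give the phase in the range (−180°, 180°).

7.1 dB, -90.0°

At s = jω = j200:
quadratic: (j200)² + 176·j200 + 40000 = 0 + j35200 → |·| ≈ 35200, ∠ ≈ 90.00°
|G| = 80000 / 35200 ≈ 2.2727
Gain = 20 log₁₀(2.2727) ≈ 7.13 dB
∠G = 0.00° − 90.00° = -90.00°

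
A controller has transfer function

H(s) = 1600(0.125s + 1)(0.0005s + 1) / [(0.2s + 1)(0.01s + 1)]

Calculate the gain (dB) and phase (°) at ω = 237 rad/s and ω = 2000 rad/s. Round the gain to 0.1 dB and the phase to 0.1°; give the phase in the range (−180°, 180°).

At ω = 237 rad/s:
zero (1 + j237·0.125) = 1 + j29.625 → |·| ≈ 29.642, ∠ ≈ 88.07°
zero (1 + j237·0.0005) = 1 + j0.1185 → |·| ≈ 1.007, ∠ ≈ 6.76°
pole (1 + j237·0.2) = 1 + j47.4 → |·| ≈ 47.411, ∠ ≈ 88.79°
pole (1 + j237·0.01) = 1 + j2.37 → |·| ≈ 2.5723, ∠ ≈ 67.12°
|H| = 1600 · 29.642 · 1.007 / (47.411 · 2.5723) ≈ 391.61
Gain = 20 log₁₀(391.61) ≈ 51.86 dB
∠H = (88.07° + 6.76°) − (88.79° + 67.12°) = -61.08°

At ω = 2000 rad/s:
zero (1 + j2000·0.125) = 1 + j250 → |·| ≈ 250, ∠ ≈ 89.77°
zero (1 + j2000·0.0005) = 1 + j1 → |·| ≈ 1.4142, ∠ ≈ 45.00°
pole (1 + j2000·0.2) = 1 + j400 → |·| ≈ 400, ∠ ≈ 89.86°
pole (1 + j2000·0.01) = 1 + j20 → |·| ≈ 20.025, ∠ ≈ 87.14°
|H| = 1600 · 250 · 1.4142 / (400 · 20.025) ≈ 70.622
Gain = 20 log₁₀(70.622) ≈ 36.98 dB
∠H = (89.77° + 45.00°) − (89.86° + 87.14°) = -42.23°

ω = 237: 51.9 dB, -61.1°; ω = 2000: 37.0 dB, -42.2°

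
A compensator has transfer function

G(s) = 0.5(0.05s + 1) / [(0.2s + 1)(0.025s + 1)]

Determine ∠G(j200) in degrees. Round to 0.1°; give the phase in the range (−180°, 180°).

-83.0°

At ω = 200 rad/s:
zero (1 + j200·0.05) = 1 + j10 → |·| ≈ 10.05, ∠ ≈ 84.29°
pole (1 + j200·0.2) = 1 + j40 → |·| ≈ 40.012, ∠ ≈ 88.57°
pole (1 + j200·0.025) = 1 + j5 → |·| ≈ 5.099, ∠ ≈ 78.69°
∠G = (84.29°) − (88.57° + 78.69°) = -82.97°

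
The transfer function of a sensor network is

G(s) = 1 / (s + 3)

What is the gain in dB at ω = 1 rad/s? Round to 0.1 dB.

At s = jω = j1:
pole (s+3): 3 + j1 → |·| = √(3²+1²) = √10 ≈ 3.1623, ∠ = arctan(1/3) ≈ 18.43°
|G| = 1 / 3.1623 ≈ 0.31623
Gain = 20 log₁₀(0.31623) ≈ -10.00 dB

-10.0 dB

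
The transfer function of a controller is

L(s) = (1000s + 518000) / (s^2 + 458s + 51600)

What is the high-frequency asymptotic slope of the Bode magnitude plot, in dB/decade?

Each pole contributes −20 dB/decade at high frequency; each zero contributes +20 dB/decade.
Net: 1 zero(s) − 2 pole(s) → -20 dB/decade.

-20 dB/decade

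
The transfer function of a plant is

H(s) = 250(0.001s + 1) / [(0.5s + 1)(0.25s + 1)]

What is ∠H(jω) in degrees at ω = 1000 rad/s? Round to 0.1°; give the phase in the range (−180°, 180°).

-134.7°

At ω = 1000 rad/s:
zero (1 + j1000·0.001) = 1 + j1 → |·| ≈ 1.4142, ∠ ≈ 45.00°
pole (1 + j1000·0.5) = 1 + j500 → |·| ≈ 500, ∠ ≈ 89.89°
pole (1 + j1000·0.25) = 1 + j250 → |·| ≈ 250, ∠ ≈ 89.77°
∠H = (45.00°) − (89.89° + 89.77°) = -134.66°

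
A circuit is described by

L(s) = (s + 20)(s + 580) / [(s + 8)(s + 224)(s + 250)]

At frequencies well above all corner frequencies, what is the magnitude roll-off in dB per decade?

-20 dB/decade

Each pole contributes −20 dB/decade at high frequency; each zero contributes +20 dB/decade.
Net: 2 zero(s) − 3 pole(s) → -20 dB/decade.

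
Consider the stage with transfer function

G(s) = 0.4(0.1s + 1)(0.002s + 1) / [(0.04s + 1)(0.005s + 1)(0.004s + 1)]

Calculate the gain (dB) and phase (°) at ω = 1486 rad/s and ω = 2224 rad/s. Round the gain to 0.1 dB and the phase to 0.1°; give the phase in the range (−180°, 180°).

At ω = 1486 rad/s:
zero (1 + j1486·0.1) = 1 + j148.6 → |·| ≈ 148.6, ∠ ≈ 89.61°
zero (1 + j1486·0.002) = 1 + j2.972 → |·| ≈ 3.1357, ∠ ≈ 71.40°
pole (1 + j1486·0.04) = 1 + j59.44 → |·| ≈ 59.448, ∠ ≈ 89.04°
pole (1 + j1486·0.005) = 1 + j7.43 → |·| ≈ 7.497, ∠ ≈ 82.33°
pole (1 + j1486·0.004) = 1 + j5.944 → |·| ≈ 6.0275, ∠ ≈ 80.45°
|G| = 0.4 · 148.6 · 3.1357 / (59.448 · 7.497 · 6.0275) ≈ 0.069383
Gain = 20 log₁₀(0.069383) ≈ -23.17 dB
∠G = (89.61° + 71.40°) − (89.04° + 82.33° + 80.45°) = -90.81°

At ω = 2224 rad/s:
zero (1 + j2224·0.1) = 1 + j222.4 → |·| ≈ 222.4, ∠ ≈ 89.74°
zero (1 + j2224·0.002) = 1 + j4.448 → |·| ≈ 4.559, ∠ ≈ 77.33°
pole (1 + j2224·0.04) = 1 + j88.96 → |·| ≈ 88.966, ∠ ≈ 89.36°
pole (1 + j2224·0.005) = 1 + j11.12 → |·| ≈ 11.165, ∠ ≈ 84.86°
pole (1 + j2224·0.004) = 1 + j8.896 → |·| ≈ 8.952, ∠ ≈ 83.59°
|G| = 0.4 · 222.4 · 4.559 / (88.966 · 11.165 · 8.952) ≈ 0.04561
Gain = 20 log₁₀(0.04561) ≈ -26.82 dB
∠G = (89.74° + 77.33°) − (89.36° + 84.86° + 83.59°) = -90.74°

ω = 1486: -23.2 dB, -90.8°; ω = 2224: -26.8 dB, -90.7°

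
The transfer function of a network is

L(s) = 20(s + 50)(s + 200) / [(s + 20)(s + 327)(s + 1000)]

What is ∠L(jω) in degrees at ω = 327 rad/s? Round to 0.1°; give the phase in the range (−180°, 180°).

At s = jω = j327:
zero (s+50): 50 + j327 → |·| = √(50²+327²) = √109429 ≈ 330.8, ∠ = arctan(327/50) ≈ 81.31°
zero (s+200): 200 + j327 → |·| = √(200²+327²) = √146929 ≈ 383.31, ∠ = arctan(327/200) ≈ 58.55°
pole (s+20): 20 + j327 → |·| = √(20²+327²) = √107329 ≈ 327.61, ∠ = arctan(327/20) ≈ 86.50°
pole (s+327): 327 + j327 → |·| = √(327²+327²) = √213858 ≈ 462.45, ∠ = arctan(327/327) ≈ 45.00°
pole (s+1000): 1000 + j327 → |·| = √(1000²+327²) = √1106929 ≈ 1052.1, ∠ = arctan(327/1000) ≈ 18.11°
∠L = 139.86° − 149.61° = -9.75°

-9.8°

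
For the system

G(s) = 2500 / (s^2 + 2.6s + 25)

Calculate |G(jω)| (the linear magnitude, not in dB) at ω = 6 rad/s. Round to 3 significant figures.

At s = jω = j6:
quadratic: (j6)² + 2.6·j6 + 25 = -11 + j15.6 → |·| ≈ 19.088, ∠ ≈ 125.19°
|G| = 2500 / 19.088 ≈ 130.97

131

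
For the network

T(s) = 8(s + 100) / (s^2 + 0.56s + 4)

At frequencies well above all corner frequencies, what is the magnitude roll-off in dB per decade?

-20 dB/decade

Each pole contributes −20 dB/decade at high frequency; each zero contributes +20 dB/decade.
Net: 1 zero(s) − 2 pole(s) → -20 dB/decade.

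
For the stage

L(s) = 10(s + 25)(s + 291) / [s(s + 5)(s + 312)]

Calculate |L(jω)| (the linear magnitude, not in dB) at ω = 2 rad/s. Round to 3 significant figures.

At s = jω = j2:
zero (s+25): 25 + j2 → |·| = √(25²+2²) = √629 ≈ 25.08, ∠ = arctan(2/25) ≈ 4.57°
zero (s+291): 291 + j2 → |·| = √(291²+2²) = √84685 ≈ 291.01, ∠ = arctan(2/291) ≈ 0.39°
pole (s+5): 5 + j2 → |·| = √(5²+2²) = √29 ≈ 5.3852, ∠ = arctan(2/5) ≈ 21.80°
pole (s+312): 312 + j2 → |·| = √(312²+2²) = √97348 ≈ 312.01, ∠ = arctan(2/312) ≈ 0.37°
pole at origin: |s| = 2, ∠ = 90.00° (in denominator)
|L| = 10 · 7298.5 / 3360.5 ≈ 21.718

21.7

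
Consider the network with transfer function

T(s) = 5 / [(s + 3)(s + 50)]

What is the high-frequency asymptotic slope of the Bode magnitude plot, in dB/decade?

-40 dB/decade

Each pole contributes −20 dB/decade at high frequency; each zero contributes +20 dB/decade.
Net: 0 zero(s) − 2 pole(s) → -40 dB/decade.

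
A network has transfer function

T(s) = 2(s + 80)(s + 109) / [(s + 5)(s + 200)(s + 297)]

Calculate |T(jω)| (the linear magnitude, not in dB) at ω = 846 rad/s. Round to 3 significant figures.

0.00220

At s = jω = j846:
zero (s+80): 80 + j846 → |·| = √(80²+846²) = √722116 ≈ 849.77, ∠ = arctan(846/80) ≈ 84.60°
zero (s+109): 109 + j846 → |·| = √(109²+846²) = √727597 ≈ 852.99, ∠ = arctan(846/109) ≈ 82.66°
pole (s+5): 5 + j846 → |·| = √(5²+846²) = √715741 ≈ 846.01, ∠ = arctan(846/5) ≈ 89.66°
pole (s+200): 200 + j846 → |·| = √(200²+846²) = √755716 ≈ 869.32, ∠ = arctan(846/200) ≈ 76.70°
pole (s+297): 297 + j846 → |·| = √(297²+846²) = √803925 ≈ 896.62, ∠ = arctan(846/297) ≈ 70.66°
|T| = 2 · 7.2485e+05 / 6.5942e+08 ≈ 0.0021984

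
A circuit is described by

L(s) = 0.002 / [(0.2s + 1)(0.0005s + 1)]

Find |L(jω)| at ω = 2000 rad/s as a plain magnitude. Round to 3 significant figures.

3.54e-06

At ω = 2000 rad/s:
pole (1 + j2000·0.2) = 1 + j400 → |·| ≈ 400, ∠ ≈ 89.86°
pole (1 + j2000·0.0005) = 1 + j1 → |·| ≈ 1.4142, ∠ ≈ 45.00°
|L| = 0.002 · 1 / (400 · 1.4142) ≈ 3.5356e-06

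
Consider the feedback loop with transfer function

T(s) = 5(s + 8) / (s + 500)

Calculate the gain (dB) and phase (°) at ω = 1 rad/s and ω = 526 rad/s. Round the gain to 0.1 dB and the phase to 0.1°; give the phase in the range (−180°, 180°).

ω = 1: -21.9 dB, 7.0°; ω = 526: 11.2 dB, 42.7°

At s = jω = j1:
zero (s+8): 8 + j1 → |·| = √(8²+1²) = √65 ≈ 8.0623, ∠ = arctan(1/8) ≈ 7.13°
pole (s+500): 500 + j1 → |·| = √(500²+1²) = √250001 ≈ 500, ∠ = arctan(1/500) ≈ 0.11°
|T| = 5 · 8.0623 / 500 ≈ 0.080623
Gain = 20 log₁₀(0.080623) ≈ -21.87 dB
∠T = 7.13° − 0.11° = 7.02°

At s = jω = j526:
zero (s+8): 8 + j526 → |·| = √(8²+526²) = √276740 ≈ 526.06, ∠ = arctan(526/8) ≈ 89.13°
pole (s+500): 500 + j526 → |·| = √(500²+526²) = √526676 ≈ 725.72, ∠ = arctan(526/500) ≈ 46.45°
|T| = 5 · 526.06 / 725.72 ≈ 3.6244
Gain = 20 log₁₀(3.6244) ≈ 11.18 dB
∠T = 89.13° − 46.45° = 42.68°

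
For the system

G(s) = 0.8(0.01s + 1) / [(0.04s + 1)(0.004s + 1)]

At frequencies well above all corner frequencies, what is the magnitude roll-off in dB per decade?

Each pole contributes −20 dB/decade at high frequency; each zero contributes +20 dB/decade.
Net: 1 zero(s) − 2 pole(s) → -20 dB/decade.

-20 dB/decade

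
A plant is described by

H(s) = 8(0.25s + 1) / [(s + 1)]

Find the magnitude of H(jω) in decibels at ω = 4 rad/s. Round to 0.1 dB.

At ω = 4 rad/s:
zero (1 + j4·0.25) = 1 + j1 → |·| ≈ 1.4142, ∠ ≈ 45.00°
pole (1 + j4·1) = 1 + j4 → |·| ≈ 4.1231, ∠ ≈ 75.96°
|H| = 8 · 1.4142 / (4.1231) ≈ 2.744
Gain = 20 log₁₀(2.744) ≈ 8.77 dB

8.8 dB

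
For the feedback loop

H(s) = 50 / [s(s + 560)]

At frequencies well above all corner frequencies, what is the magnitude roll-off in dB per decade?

-40 dB/decade

Each pole contributes −20 dB/decade at high frequency; each zero contributes +20 dB/decade.
Net: 0 zero(s) − 2 pole(s) → -40 dB/decade.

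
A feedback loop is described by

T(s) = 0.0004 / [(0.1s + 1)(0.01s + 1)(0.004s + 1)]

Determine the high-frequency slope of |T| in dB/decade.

-60 dB/decade

Each pole contributes −20 dB/decade at high frequency; each zero contributes +20 dB/decade.
Net: 0 zero(s) − 3 pole(s) → -60 dB/decade.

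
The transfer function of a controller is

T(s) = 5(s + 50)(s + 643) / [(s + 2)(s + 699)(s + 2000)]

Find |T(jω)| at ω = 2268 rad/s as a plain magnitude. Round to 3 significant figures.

0.00164

At s = jω = j2268:
zero (s+50): 50 + j2268 → |·| = √(50²+2268²) = √5146324 ≈ 2268.6, ∠ = arctan(2268/50) ≈ 88.74°
zero (s+643): 643 + j2268 → |·| = √(643²+2268²) = √5557273 ≈ 2357.4, ∠ = arctan(2268/643) ≈ 74.17°
pole (s+2): 2 + j2268 → |·| = √(2²+2268²) = √5143828 ≈ 2268, ∠ = arctan(2268/2) ≈ 89.95°
pole (s+699): 699 + j2268 → |·| = √(699²+2268²) = √5632425 ≈ 2373.3, ∠ = arctan(2268/699) ≈ 72.87°
pole (s+2000): 2000 + j2268 → |·| = √(2000²+2268²) = √9143824 ≈ 3023.9, ∠ = arctan(2268/2000) ≈ 48.59°
|T| = 5 · 5.348e+06 / 1.6277e+10 ≈ 0.0016428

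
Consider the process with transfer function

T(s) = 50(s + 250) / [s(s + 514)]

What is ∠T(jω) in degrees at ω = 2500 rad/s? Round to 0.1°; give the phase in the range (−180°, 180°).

At s = jω = j2500:
zero (s+250): 250 + j2500 → |·| = √(250²+2500²) = √6312500 ≈ 2512.5, ∠ = arctan(2500/250) ≈ 84.29°
pole (s+514): 514 + j2500 → |·| = √(514²+2500²) = √6514196 ≈ 2552.3, ∠ = arctan(2500/514) ≈ 78.38°
pole at origin: |s| = 2500, ∠ = 90.00° (in denominator)
∠T = 84.29° − 168.38° = -84.09°

-84.1°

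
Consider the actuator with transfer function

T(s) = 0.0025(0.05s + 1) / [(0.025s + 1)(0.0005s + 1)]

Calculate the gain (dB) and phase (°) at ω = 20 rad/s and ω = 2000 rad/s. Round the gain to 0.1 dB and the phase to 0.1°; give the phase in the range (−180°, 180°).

At ω = 20 rad/s:
zero (1 + j20·0.05) = 1 + j1 → |·| ≈ 1.4142, ∠ ≈ 45.00°
pole (1 + j20·0.025) = 1 + j0.5 → |·| ≈ 1.118, ∠ ≈ 26.57°
pole (1 + j20·0.0005) = 1 + j0.01 → |·| ≈ 1, ∠ ≈ 0.57°
|T| = 0.0025 · 1.4142 / (1.118 · 1) ≈ 0.0031623
Gain = 20 log₁₀(0.0031623) ≈ -50.00 dB
∠T = (45.00°) − (26.57° + 0.57°) = 17.86°

At ω = 2000 rad/s:
zero (1 + j2000·0.05) = 1 + j100 → |·| ≈ 100, ∠ ≈ 89.43°
pole (1 + j2000·0.025) = 1 + j50 → |·| ≈ 50.01, ∠ ≈ 88.85°
pole (1 + j2000·0.0005) = 1 + j1 → |·| ≈ 1.4142, ∠ ≈ 45.00°
|T| = 0.0025 · 100 / (50.01 · 1.4142) ≈ 0.0035349
Gain = 20 log₁₀(0.0035349) ≈ -49.03 dB
∠T = (89.43°) − (88.85° + 45.00°) = -44.42°

ω = 20: -50.0 dB, 17.9°; ω = 2000: -49.0 dB, -44.4°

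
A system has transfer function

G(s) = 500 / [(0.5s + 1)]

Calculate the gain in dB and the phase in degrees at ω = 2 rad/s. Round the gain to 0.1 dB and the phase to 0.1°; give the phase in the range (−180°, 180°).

At ω = 2 rad/s:
pole (1 + j2·0.5) = 1 + j1 → |·| ≈ 1.4142, ∠ ≈ 45.00°
|G| = 500 · 1 / (1.4142) ≈ 353.56
Gain = 20 log₁₀(353.56) ≈ 50.97 dB
∠G = (0°) − (45.00°) = -45.00°

51.0 dB, -45.0°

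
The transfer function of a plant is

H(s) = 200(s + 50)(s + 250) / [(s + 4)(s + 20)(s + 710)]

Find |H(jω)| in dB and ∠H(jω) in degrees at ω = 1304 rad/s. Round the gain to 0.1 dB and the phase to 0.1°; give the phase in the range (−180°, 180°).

-17.3 dB, -73.4°

At s = jω = j1304:
zero (s+50): 50 + j1304 → |·| = √(50²+1304²) = √1702916 ≈ 1305, ∠ = arctan(1304/50) ≈ 87.80°
zero (s+250): 250 + j1304 → |·| = √(250²+1304²) = √1762916 ≈ 1327.7, ∠ = arctan(1304/250) ≈ 79.15°
pole (s+4): 4 + j1304 → |·| = √(4²+1304²) = √1700432 ≈ 1304, ∠ = arctan(1304/4) ≈ 89.82°
pole (s+20): 20 + j1304 → |·| = √(20²+1304²) = √1700816 ≈ 1304.2, ∠ = arctan(1304/20) ≈ 89.12°
pole (s+710): 710 + j1304 → |·| = √(710²+1304²) = √2204516 ≈ 1484.8, ∠ = arctan(1304/710) ≈ 61.43°
|H| = 200 · 1.7326e+06 / 2.5252e+09 ≈ 0.13722
Gain = 20 log₁₀(0.13722) ≈ -17.25 dB
∠H = 166.95° − 240.37° = -73.42°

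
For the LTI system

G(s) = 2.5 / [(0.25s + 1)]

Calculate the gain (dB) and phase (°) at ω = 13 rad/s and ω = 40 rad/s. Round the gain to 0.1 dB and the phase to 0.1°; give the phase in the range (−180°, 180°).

ω = 13: -2.7 dB, -72.9°; ω = 40: -12.1 dB, -84.3°

At ω = 13 rad/s:
pole (1 + j13·0.25) = 1 + j3.25 → |·| ≈ 3.4004, ∠ ≈ 72.90°
|G| = 2.5 · 1 / (3.4004) ≈ 0.73521
Gain = 20 log₁₀(0.73521) ≈ -2.67 dB
∠G = (0°) − (72.90°) = -72.90°

At ω = 40 rad/s:
pole (1 + j40·0.25) = 1 + j10 → |·| ≈ 10.05, ∠ ≈ 84.29°
|G| = 2.5 · 1 / (10.05) ≈ 0.24876
Gain = 20 log₁₀(0.24876) ≈ -12.08 dB
∠G = (0°) − (84.29°) = -84.29°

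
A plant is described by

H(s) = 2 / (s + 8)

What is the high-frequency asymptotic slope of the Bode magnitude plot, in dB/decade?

-20 dB/decade

Each pole contributes −20 dB/decade at high frequency; each zero contributes +20 dB/decade.
Net: 0 zero(s) − 1 pole(s) → -20 dB/decade.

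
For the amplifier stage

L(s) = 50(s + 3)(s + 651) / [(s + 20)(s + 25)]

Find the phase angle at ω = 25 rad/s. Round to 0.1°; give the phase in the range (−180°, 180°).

-11.0°

At s = jω = j25:
zero (s+3): 3 + j25 → |·| = √(3²+25²) = √634 ≈ 25.179, ∠ = arctan(25/3) ≈ 83.16°
zero (s+651): 651 + j25 → |·| = √(651²+25²) = √424426 ≈ 651.48, ∠ = arctan(25/651) ≈ 2.20°
pole (s+20): 20 + j25 → |·| = √(20²+25²) = √1025 ≈ 32.016, ∠ = arctan(25/20) ≈ 51.34°
pole (s+25): 25 + j25 → |·| = √(25²+25²) = √1250 ≈ 35.355, ∠ = arctan(25/25) ≈ 45.00°
∠L = 85.36° − 96.34° = -10.98°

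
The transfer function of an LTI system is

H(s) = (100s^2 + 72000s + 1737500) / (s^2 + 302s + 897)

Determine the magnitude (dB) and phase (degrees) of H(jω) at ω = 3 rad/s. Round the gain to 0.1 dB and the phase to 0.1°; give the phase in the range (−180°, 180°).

Substitute s = j3:
Numerator: 100(j3)^2 + 72000(j3) + 1737500 = 1736600 + j216000
Denominator: (j3)^2 + 302(j3) + 897 = 888 + j906
|N| = √(1736600² + 216000²) ≈ 1.75e+06, ∠N ≈ 7.09°
|D| = √(888² + 906²) ≈ 1268.6, ∠D ≈ 45.57°
|H| = 1.75e+06 / 1268.6 ≈ 1379.5
Gain = 20 log₁₀(1379.5) ≈ 62.79 dB
∠H = 7.09° − 45.57° = -38.48°

62.8 dB, -38.5°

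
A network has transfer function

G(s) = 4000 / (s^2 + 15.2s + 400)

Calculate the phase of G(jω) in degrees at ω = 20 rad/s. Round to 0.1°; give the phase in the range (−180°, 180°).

At s = jω = j20:
quadratic: (j20)² + 15.2·j20 + 400 = 0 + j304 → |·| ≈ 304, ∠ ≈ 90.00°
∠G = 0.00° − 90.00° = -90.00°

-90.0°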